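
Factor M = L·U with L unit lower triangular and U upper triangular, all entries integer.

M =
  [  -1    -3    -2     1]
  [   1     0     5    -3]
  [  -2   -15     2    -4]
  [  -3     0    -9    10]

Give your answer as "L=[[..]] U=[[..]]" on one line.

  r1 -= -1·r0 → [0,-3,3,-2]
  r2 -= 2·r0 → [0,-9,6,-6]
  r3 -= 3·r0 → [0,9,-3,7]
  r2 -= 3·r1 → [0,0,-3,0]
  r3 -= -3·r1 → [0,0,6,1]
  r3 -= -2·r2 → [0,0,0,1]

L=[[1,0,0,0],[-1,1,0,0],[2,3,1,0],[3,-3,-2,1]] U=[[-1,-3,-2,1],[0,-3,3,-2],[0,0,-3,0],[0,0,0,1]]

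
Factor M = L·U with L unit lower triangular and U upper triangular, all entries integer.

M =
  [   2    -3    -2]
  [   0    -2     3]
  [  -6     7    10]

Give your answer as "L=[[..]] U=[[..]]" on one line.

L=[[1,0,0],[0,1,0],[-3,1,1]] U=[[2,-3,-2],[0,-2,3],[0,0,1]]

  row1 -= 0·row0 → [0,-2,3]
  row2 -= -3·row0 → [0,-2,4]
  row2 -= 1·row1 → [0,0,1]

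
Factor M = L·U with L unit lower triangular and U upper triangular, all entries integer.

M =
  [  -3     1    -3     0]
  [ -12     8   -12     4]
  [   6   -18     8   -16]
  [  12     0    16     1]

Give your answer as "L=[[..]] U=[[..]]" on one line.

L=[[1,0,0,0],[4,1,0,0],[-2,-4,1,0],[-4,1,2,1]] U=[[-3,1,-3,0],[0,4,0,4],[0,0,2,0],[0,0,0,-3]]

  r1 -= 4·r0 → [0,4,0,4]
  r2 -= -2·r0 → [0,-16,2,-16]
  r3 -= -4·r0 → [0,4,4,1]
  r2 -= -4·r1 → [0,0,2,0]
  r3 -= 1·r1 → [0,0,4,-3]
  r3 -= 2·r2 → [0,0,0,-3]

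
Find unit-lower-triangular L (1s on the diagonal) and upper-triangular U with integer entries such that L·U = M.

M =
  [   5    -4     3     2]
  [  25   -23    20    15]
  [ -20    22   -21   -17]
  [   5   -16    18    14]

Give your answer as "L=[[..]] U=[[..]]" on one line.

L=[[1,0,0,0],[5,1,0,0],[-4,-2,1,0],[1,4,-5,1]] U=[[5,-4,3,2],[0,-3,5,5],[0,0,1,1],[0,0,0,-3]]

  row1 -= 5·row0 → [0,-3,5,5]
  row2 -= -4·row0 → [0,6,-9,-9]
  row3 -= 1·row0 → [0,-12,15,12]
  row2 -= -2·row1 → [0,0,1,1]
  row3 -= 4·row1 → [0,0,-5,-8]
  row3 -= -5·row2 → [0,0,0,-3]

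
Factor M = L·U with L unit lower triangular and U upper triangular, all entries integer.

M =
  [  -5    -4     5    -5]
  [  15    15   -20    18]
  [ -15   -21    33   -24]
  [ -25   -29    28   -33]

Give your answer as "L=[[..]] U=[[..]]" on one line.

L=[[1,0,0,0],[-3,1,0,0],[3,-3,1,0],[5,-3,-4,1]] U=[[-5,-4,5,-5],[0,3,-5,3],[0,0,3,0],[0,0,0,1]]

  r1 -= -3·r0 → [0,3,-5,3]
  r2 -= 3·r0 → [0,-9,18,-9]
  r3 -= 5·r0 → [0,-9,3,-8]
  r2 -= -3·r1 → [0,0,3,0]
  r3 -= -3·r1 → [0,0,-12,1]
  r3 -= -4·r2 → [0,0,0,1]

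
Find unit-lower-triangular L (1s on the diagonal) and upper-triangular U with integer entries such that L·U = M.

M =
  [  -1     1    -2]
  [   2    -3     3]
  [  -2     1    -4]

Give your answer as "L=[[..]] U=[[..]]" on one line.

L=[[1,0,0],[-2,1,0],[2,1,1]] U=[[-1,1,-2],[0,-1,-1],[0,0,1]]

  row1 -= -2·row0 → [0,-1,-1]
  row2 -= 2·row0 → [0,-1,0]
  row2 -= 1·row1 → [0,0,1]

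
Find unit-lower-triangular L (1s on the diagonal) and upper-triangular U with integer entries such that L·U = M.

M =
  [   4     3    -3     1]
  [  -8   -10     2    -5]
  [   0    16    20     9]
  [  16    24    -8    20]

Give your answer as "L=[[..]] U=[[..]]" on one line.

  r1 -= -2·r0 → [0,-4,-4,-3]
  r2 -= 0·r0 → [0,16,20,9]
  r3 -= 4·r0 → [0,12,4,16]
  r2 -= -4·r1 → [0,0,4,-3]
  r3 -= -3·r1 → [0,0,-8,7]
  r3 -= -2·r2 → [0,0,0,1]

L=[[1,0,0,0],[-2,1,0,0],[0,-4,1,0],[4,-3,-2,1]] U=[[4,3,-3,1],[0,-4,-4,-3],[0,0,4,-3],[0,0,0,1]]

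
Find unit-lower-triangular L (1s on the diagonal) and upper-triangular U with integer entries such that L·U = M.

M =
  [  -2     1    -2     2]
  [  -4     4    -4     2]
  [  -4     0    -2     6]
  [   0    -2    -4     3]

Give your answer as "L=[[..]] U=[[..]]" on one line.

  R1 -= 2·R0 → [0,2,0,-2]
  R2 -= 2·R0 → [0,-2,2,2]
  R3 -= 0·R0 → [0,-2,-4,3]
  R2 -= -1·R1 → [0,0,2,0]
  R3 -= -1·R1 → [0,0,-4,1]
  R3 -= -2·R2 → [0,0,0,1]

L=[[1,0,0,0],[2,1,0,0],[2,-1,1,0],[0,-1,-2,1]] U=[[-2,1,-2,2],[0,2,0,-2],[0,0,2,0],[0,0,0,1]]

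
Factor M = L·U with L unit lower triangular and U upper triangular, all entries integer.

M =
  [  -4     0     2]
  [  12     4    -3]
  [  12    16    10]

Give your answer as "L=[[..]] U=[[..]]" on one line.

  row1 -= -3·row0 → [0,4,3]
  row2 -= -3·row0 → [0,16,16]
  row2 -= 4·row1 → [0,0,4]

L=[[1,0,0],[-3,1,0],[-3,4,1]] U=[[-4,0,2],[0,4,3],[0,0,4]]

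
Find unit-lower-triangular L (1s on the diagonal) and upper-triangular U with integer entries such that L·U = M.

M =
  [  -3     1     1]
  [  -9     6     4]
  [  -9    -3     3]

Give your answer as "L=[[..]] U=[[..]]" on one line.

  r1 -= 3·r0 → [0,3,1]
  r2 -= 3·r0 → [0,-6,0]
  r2 -= -2·r1 → [0,0,2]

L=[[1,0,0],[3,1,0],[3,-2,1]] U=[[-3,1,1],[0,3,1],[0,0,2]]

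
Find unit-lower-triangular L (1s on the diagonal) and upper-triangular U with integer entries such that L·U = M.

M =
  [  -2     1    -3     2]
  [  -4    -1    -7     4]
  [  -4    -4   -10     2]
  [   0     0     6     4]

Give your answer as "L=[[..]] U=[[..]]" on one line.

  R1 -= 2·R0 → [0,-3,-1,0]
  R2 -= 2·R0 → [0,-6,-4,-2]
  R3 -= 0·R0 → [0,0,6,4]
  R2 -= 2·R1 → [0,0,-2,-2]
  R3 -= 0·R1 → [0,0,6,4]
  R3 -= -3·R2 → [0,0,0,-2]

L=[[1,0,0,0],[2,1,0,0],[2,2,1,0],[0,0,-3,1]] U=[[-2,1,-3,2],[0,-3,-1,0],[0,0,-2,-2],[0,0,0,-2]]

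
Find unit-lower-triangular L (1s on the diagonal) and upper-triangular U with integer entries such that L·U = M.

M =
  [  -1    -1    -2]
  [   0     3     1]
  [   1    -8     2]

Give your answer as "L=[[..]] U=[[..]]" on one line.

L=[[1,0,0],[0,1,0],[-1,-3,1]] U=[[-1,-1,-2],[0,3,1],[0,0,3]]

  r1 -= 0·r0 → [0,3,1]
  r2 -= -1·r0 → [0,-9,0]
  r2 -= -3·r1 → [0,0,3]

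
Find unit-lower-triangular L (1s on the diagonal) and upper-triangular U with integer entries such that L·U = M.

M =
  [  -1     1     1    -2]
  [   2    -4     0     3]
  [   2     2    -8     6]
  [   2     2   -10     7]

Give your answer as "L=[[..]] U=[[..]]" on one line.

L=[[1,0,0,0],[-2,1,0,0],[-2,-2,1,0],[-2,-2,2,1]] U=[[-1,1,1,-2],[0,-2,2,-1],[0,0,-2,0],[0,0,0,1]]

  row1 -= -2·row0 → [0,-2,2,-1]
  row2 -= -2·row0 → [0,4,-6,2]
  row3 -= -2·row0 → [0,4,-8,3]
  row2 -= -2·row1 → [0,0,-2,0]
  row3 -= -2·row1 → [0,0,-4,1]
  row3 -= 2·row2 → [0,0,0,1]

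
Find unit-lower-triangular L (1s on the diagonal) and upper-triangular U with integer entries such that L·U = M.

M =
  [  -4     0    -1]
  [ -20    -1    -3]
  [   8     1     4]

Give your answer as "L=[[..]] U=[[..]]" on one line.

L=[[1,0,0],[5,1,0],[-2,-1,1]] U=[[-4,0,-1],[0,-1,2],[0,0,4]]

  row1 -= 5·row0 → [0,-1,2]
  row2 -= -2·row0 → [0,1,2]
  row2 -= -1·row1 → [0,0,4]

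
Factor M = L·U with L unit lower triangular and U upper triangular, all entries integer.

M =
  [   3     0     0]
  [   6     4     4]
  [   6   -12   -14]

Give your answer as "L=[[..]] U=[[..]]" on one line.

  row1 -= 2·row0 → [0,4,4]
  row2 -= 2·row0 → [0,-12,-14]
  row2 -= -3·row1 → [0,0,-2]

L=[[1,0,0],[2,1,0],[2,-3,1]] U=[[3,0,0],[0,4,4],[0,0,-2]]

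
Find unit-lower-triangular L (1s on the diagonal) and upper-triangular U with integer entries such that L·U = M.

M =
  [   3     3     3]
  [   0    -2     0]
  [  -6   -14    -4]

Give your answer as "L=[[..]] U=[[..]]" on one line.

L=[[1,0,0],[0,1,0],[-2,4,1]] U=[[3,3,3],[0,-2,0],[0,0,2]]

  row1 -= 0·row0 → [0,-2,0]
  row2 -= -2·row0 → [0,-8,2]
  row2 -= 4·row1 → [0,0,2]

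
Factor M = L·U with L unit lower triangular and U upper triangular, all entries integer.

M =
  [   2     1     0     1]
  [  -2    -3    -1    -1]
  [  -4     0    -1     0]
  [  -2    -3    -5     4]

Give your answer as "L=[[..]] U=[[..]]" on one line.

  row1 -= -1·row0 → [0,-2,-1,0]
  row2 -= -2·row0 → [0,2,-1,2]
  row3 -= -1·row0 → [0,-2,-5,5]
  row2 -= -1·row1 → [0,0,-2,2]
  row3 -= 1·row1 → [0,0,-4,5]
  row3 -= 2·row2 → [0,0,0,1]

L=[[1,0,0,0],[-1,1,0,0],[-2,-1,1,0],[-1,1,2,1]] U=[[2,1,0,1],[0,-2,-1,0],[0,0,-2,2],[0,0,0,1]]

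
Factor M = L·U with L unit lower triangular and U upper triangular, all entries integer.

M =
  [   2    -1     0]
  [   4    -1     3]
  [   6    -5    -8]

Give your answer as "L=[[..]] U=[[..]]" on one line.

  R1 -= 2·R0 → [0,1,3]
  R2 -= 3·R0 → [0,-2,-8]
  R2 -= -2·R1 → [0,0,-2]

L=[[1,0,0],[2,1,0],[3,-2,1]] U=[[2,-1,0],[0,1,3],[0,0,-2]]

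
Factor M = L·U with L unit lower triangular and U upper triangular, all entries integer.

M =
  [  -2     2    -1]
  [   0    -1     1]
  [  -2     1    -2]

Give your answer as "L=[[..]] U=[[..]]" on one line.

L=[[1,0,0],[0,1,0],[1,1,1]] U=[[-2,2,-1],[0,-1,1],[0,0,-2]]

  R1 -= 0·R0 → [0,-1,1]
  R2 -= 1·R0 → [0,-1,-1]
  R2 -= 1·R1 → [0,0,-2]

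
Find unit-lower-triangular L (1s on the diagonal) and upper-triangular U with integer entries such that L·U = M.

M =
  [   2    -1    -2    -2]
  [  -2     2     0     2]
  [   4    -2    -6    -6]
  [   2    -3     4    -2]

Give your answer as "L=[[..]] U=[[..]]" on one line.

L=[[1,0,0,0],[-1,1,0,0],[2,0,1,0],[1,-2,-1,1]] U=[[2,-1,-2,-2],[0,1,-2,0],[0,0,-2,-2],[0,0,0,-2]]

  row1 -= -1·row0 → [0,1,-2,0]
  row2 -= 2·row0 → [0,0,-2,-2]
  row3 -= 1·row0 → [0,-2,6,0]
  row2 -= 0·row1 → [0,0,-2,-2]
  row3 -= -2·row1 → [0,0,2,0]
  row3 -= -1·row2 → [0,0,0,-2]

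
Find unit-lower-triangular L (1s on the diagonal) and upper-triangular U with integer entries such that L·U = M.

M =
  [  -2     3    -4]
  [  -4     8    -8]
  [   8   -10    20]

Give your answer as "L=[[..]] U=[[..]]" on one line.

L=[[1,0,0],[2,1,0],[-4,1,1]] U=[[-2,3,-4],[0,2,0],[0,0,4]]

  row1 -= 2·row0 → [0,2,0]
  row2 -= -4·row0 → [0,2,4]
  row2 -= 1·row1 → [0,0,4]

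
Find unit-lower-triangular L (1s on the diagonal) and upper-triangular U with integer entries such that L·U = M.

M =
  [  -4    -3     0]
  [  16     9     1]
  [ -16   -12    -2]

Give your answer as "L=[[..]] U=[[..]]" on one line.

  row1 -= -4·row0 → [0,-3,1]
  row2 -= 4·row0 → [0,0,-2]
  row2 -= 0·row1 → [0,0,-2]

L=[[1,0,0],[-4,1,0],[4,0,1]] U=[[-4,-3,0],[0,-3,1],[0,0,-2]]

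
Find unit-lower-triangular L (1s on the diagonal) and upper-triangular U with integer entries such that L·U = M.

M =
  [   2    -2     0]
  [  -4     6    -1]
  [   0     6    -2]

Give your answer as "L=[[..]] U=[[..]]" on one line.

L=[[1,0,0],[-2,1,0],[0,3,1]] U=[[2,-2,0],[0,2,-1],[0,0,1]]

  row1 -= -2·row0 → [0,2,-1]
  row2 -= 0·row0 → [0,6,-2]
  row2 -= 3·row1 → [0,0,1]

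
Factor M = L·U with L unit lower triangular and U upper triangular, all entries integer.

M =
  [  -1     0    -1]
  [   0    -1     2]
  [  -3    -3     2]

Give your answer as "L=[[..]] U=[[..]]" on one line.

L=[[1,0,0],[0,1,0],[3,3,1]] U=[[-1,0,-1],[0,-1,2],[0,0,-1]]

  R1 -= 0·R0 → [0,-1,2]
  R2 -= 3·R0 → [0,-3,5]
  R2 -= 3·R1 → [0,0,-1]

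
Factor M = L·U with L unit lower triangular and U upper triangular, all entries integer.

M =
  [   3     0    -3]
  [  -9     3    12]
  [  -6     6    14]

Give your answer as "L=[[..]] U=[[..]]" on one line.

L=[[1,0,0],[-3,1,0],[-2,2,1]] U=[[3,0,-3],[0,3,3],[0,0,2]]

  R1 -= -3·R0 → [0,3,3]
  R2 -= -2·R0 → [0,6,8]
  R2 -= 2·R1 → [0,0,2]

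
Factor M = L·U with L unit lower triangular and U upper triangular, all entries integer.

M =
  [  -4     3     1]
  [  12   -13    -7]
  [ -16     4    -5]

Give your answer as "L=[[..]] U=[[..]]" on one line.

  row1 -= -3·row0 → [0,-4,-4]
  row2 -= 4·row0 → [0,-8,-9]
  row2 -= 2·row1 → [0,0,-1]

L=[[1,0,0],[-3,1,0],[4,2,1]] U=[[-4,3,1],[0,-4,-4],[0,0,-1]]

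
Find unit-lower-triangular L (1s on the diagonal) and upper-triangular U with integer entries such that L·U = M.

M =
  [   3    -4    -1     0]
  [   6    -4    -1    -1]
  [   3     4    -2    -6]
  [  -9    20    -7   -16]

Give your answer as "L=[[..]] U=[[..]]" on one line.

L=[[1,0,0,0],[2,1,0,0],[1,2,1,0],[-3,2,4,1]] U=[[3,-4,-1,0],[0,4,1,-1],[0,0,-3,-4],[0,0,0,2]]

  row1 -= 2·row0 → [0,4,1,-1]
  row2 -= 1·row0 → [0,8,-1,-6]
  row3 -= -3·row0 → [0,8,-10,-16]
  row2 -= 2·row1 → [0,0,-3,-4]
  row3 -= 2·row1 → [0,0,-12,-14]
  row3 -= 4·row2 → [0,0,0,2]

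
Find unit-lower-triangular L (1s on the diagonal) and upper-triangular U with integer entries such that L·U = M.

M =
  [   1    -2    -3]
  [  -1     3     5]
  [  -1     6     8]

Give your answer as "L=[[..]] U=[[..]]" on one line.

L=[[1,0,0],[-1,1,0],[-1,4,1]] U=[[1,-2,-3],[0,1,2],[0,0,-3]]

  r1 -= -1·r0 → [0,1,2]
  r2 -= -1·r0 → [0,4,5]
  r2 -= 4·r1 → [0,0,-3]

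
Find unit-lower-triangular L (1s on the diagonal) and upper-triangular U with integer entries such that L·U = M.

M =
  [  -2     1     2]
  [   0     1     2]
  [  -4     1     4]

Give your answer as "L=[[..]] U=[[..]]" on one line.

  r1 -= 0·r0 → [0,1,2]
  r2 -= 2·r0 → [0,-1,0]
  r2 -= -1·r1 → [0,0,2]

L=[[1,0,0],[0,1,0],[2,-1,1]] U=[[-2,1,2],[0,1,2],[0,0,2]]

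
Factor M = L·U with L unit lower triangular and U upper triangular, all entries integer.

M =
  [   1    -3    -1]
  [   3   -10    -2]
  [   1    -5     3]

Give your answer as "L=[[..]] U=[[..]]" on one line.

L=[[1,0,0],[3,1,0],[1,2,1]] U=[[1,-3,-1],[0,-1,1],[0,0,2]]

  r1 -= 3·r0 → [0,-1,1]
  r2 -= 1·r0 → [0,-2,4]
  r2 -= 2·r1 → [0,0,2]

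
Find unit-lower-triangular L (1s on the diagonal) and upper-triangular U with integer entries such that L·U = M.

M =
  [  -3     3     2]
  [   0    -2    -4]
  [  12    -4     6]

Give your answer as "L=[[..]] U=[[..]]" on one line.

L=[[1,0,0],[0,1,0],[-4,-4,1]] U=[[-3,3,2],[0,-2,-4],[0,0,-2]]

  R1 -= 0·R0 → [0,-2,-4]
  R2 -= -4·R0 → [0,8,14]
  R2 -= -4·R1 → [0,0,-2]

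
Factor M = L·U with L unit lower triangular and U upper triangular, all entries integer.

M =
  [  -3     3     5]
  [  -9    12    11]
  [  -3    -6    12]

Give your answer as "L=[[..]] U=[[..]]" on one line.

L=[[1,0,0],[3,1,0],[1,-3,1]] U=[[-3,3,5],[0,3,-4],[0,0,-5]]

  R1 -= 3·R0 → [0,3,-4]
  R2 -= 1·R0 → [0,-9,7]
  R2 -= -3·R1 → [0,0,-5]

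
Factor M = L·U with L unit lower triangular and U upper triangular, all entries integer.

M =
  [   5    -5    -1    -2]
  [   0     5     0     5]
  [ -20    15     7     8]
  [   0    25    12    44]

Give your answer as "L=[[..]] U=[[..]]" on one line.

L=[[1,0,0,0],[0,1,0,0],[-4,-1,1,0],[0,5,4,1]] U=[[5,-5,-1,-2],[0,5,0,5],[0,0,3,5],[0,0,0,-1]]

  row1 -= 0·row0 → [0,5,0,5]
  row2 -= -4·row0 → [0,-5,3,0]
  row3 -= 0·row0 → [0,25,12,44]
  row2 -= -1·row1 → [0,0,3,5]
  row3 -= 5·row1 → [0,0,12,19]
  row3 -= 4·row2 → [0,0,0,-1]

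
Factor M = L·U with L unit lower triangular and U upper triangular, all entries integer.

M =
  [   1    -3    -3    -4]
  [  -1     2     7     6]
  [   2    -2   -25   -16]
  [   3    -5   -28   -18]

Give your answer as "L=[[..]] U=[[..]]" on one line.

L=[[1,0,0,0],[-1,1,0,0],[2,-4,1,0],[3,-4,1,1]] U=[[1,-3,-3,-4],[0,-1,4,2],[0,0,-3,0],[0,0,0,2]]

  row1 -= -1·row0 → [0,-1,4,2]
  row2 -= 2·row0 → [0,4,-19,-8]
  row3 -= 3·row0 → [0,4,-19,-6]
  row2 -= -4·row1 → [0,0,-3,0]
  row3 -= -4·row1 → [0,0,-3,2]
  row3 -= 1·row2 → [0,0,0,2]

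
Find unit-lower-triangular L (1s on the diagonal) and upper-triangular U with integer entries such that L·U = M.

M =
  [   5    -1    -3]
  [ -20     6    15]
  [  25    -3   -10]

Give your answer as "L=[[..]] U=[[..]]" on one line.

L=[[1,0,0],[-4,1,0],[5,1,1]] U=[[5,-1,-3],[0,2,3],[0,0,2]]

  R1 -= -4·R0 → [0,2,3]
  R2 -= 5·R0 → [0,2,5]
  R2 -= 1·R1 → [0,0,2]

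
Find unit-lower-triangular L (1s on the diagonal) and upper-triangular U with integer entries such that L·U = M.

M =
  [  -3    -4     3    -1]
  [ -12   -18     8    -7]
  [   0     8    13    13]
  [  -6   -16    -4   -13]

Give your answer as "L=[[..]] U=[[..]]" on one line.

L=[[1,0,0,0],[4,1,0,0],[0,-4,1,0],[2,4,-2,1]] U=[[-3,-4,3,-1],[0,-2,-4,-3],[0,0,-3,1],[0,0,0,3]]

  R1 -= 4·R0 → [0,-2,-4,-3]
  R2 -= 0·R0 → [0,8,13,13]
  R3 -= 2·R0 → [0,-8,-10,-11]
  R2 -= -4·R1 → [0,0,-3,1]
  R3 -= 4·R1 → [0,0,6,1]
  R3 -= -2·R2 → [0,0,0,3]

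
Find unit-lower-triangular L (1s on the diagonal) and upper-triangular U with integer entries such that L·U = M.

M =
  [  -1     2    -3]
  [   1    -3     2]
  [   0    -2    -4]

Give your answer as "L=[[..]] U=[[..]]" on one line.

L=[[1,0,0],[-1,1,0],[0,2,1]] U=[[-1,2,-3],[0,-1,-1],[0,0,-2]]

  r1 -= -1·r0 → [0,-1,-1]
  r2 -= 0·r0 → [0,-2,-4]
  r2 -= 2·r1 → [0,0,-2]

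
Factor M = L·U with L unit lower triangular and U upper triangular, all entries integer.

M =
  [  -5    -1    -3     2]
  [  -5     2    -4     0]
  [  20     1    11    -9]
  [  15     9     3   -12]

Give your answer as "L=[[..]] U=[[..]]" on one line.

L=[[1,0,0,0],[1,1,0,0],[-4,-1,1,0],[-3,2,2,1]] U=[[-5,-1,-3,2],[0,3,-1,-2],[0,0,-2,-3],[0,0,0,4]]

  r1 -= 1·r0 → [0,3,-1,-2]
  r2 -= -4·r0 → [0,-3,-1,-1]
  r3 -= -3·r0 → [0,6,-6,-6]
  r2 -= -1·r1 → [0,0,-2,-3]
  r3 -= 2·r1 → [0,0,-4,-2]
  r3 -= 2·r2 → [0,0,0,4]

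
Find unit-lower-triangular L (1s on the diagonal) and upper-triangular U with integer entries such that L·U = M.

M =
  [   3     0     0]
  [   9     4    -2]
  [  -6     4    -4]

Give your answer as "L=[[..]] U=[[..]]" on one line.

  R1 -= 3·R0 → [0,4,-2]
  R2 -= -2·R0 → [0,4,-4]
  R2 -= 1·R1 → [0,0,-2]

L=[[1,0,0],[3,1,0],[-2,1,1]] U=[[3,0,0],[0,4,-2],[0,0,-2]]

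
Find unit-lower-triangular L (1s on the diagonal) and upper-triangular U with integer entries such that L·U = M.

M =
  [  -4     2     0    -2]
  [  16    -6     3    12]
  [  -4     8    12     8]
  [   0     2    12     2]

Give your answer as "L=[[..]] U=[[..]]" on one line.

  row1 -= -4·row0 → [0,2,3,4]
  row2 -= 1·row0 → [0,6,12,10]
  row3 -= 0·row0 → [0,2,12,2]
  row2 -= 3·row1 → [0,0,3,-2]
  row3 -= 1·row1 → [0,0,9,-2]
  row3 -= 3·row2 → [0,0,0,4]

L=[[1,0,0,0],[-4,1,0,0],[1,3,1,0],[0,1,3,1]] U=[[-4,2,0,-2],[0,2,3,4],[0,0,3,-2],[0,0,0,4]]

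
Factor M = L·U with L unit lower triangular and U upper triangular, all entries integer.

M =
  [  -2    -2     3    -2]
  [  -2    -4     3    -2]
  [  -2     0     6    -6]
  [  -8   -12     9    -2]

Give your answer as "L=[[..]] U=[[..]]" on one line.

L=[[1,0,0,0],[1,1,0,0],[1,-1,1,0],[4,2,-1,1]] U=[[-2,-2,3,-2],[0,-2,0,0],[0,0,3,-4],[0,0,0,2]]

  r1 -= 1·r0 → [0,-2,0,0]
  r2 -= 1·r0 → [0,2,3,-4]
  r3 -= 4·r0 → [0,-4,-3,6]
  r2 -= -1·r1 → [0,0,3,-4]
  r3 -= 2·r1 → [0,0,-3,6]
  r3 -= -1·r2 → [0,0,0,2]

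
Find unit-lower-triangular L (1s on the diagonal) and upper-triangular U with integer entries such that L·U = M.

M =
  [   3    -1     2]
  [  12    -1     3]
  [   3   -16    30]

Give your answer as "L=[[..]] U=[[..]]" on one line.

  r1 -= 4·r0 → [0,3,-5]
  r2 -= 1·r0 → [0,-15,28]
  r2 -= -5·r1 → [0,0,3]

L=[[1,0,0],[4,1,0],[1,-5,1]] U=[[3,-1,2],[0,3,-5],[0,0,3]]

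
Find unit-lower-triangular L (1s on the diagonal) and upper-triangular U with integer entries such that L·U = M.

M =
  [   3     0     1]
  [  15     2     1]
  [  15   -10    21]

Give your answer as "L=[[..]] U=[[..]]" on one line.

L=[[1,0,0],[5,1,0],[5,-5,1]] U=[[3,0,1],[0,2,-4],[0,0,-4]]

  r1 -= 5·r0 → [0,2,-4]
  r2 -= 5·r0 → [0,-10,16]
  r2 -= -5·r1 → [0,0,-4]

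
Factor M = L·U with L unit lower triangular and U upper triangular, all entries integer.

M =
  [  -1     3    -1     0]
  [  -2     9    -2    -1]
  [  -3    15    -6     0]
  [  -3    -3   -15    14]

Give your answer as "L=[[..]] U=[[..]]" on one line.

L=[[1,0,0,0],[2,1,0,0],[3,2,1,0],[3,-4,4,1]] U=[[-1,3,-1,0],[0,3,0,-1],[0,0,-3,2],[0,0,0,2]]

  R1 -= 2·R0 → [0,3,0,-1]
  R2 -= 3·R0 → [0,6,-3,0]
  R3 -= 3·R0 → [0,-12,-12,14]
  R2 -= 2·R1 → [0,0,-3,2]
  R3 -= -4·R1 → [0,0,-12,10]
  R3 -= 4·R2 → [0,0,0,2]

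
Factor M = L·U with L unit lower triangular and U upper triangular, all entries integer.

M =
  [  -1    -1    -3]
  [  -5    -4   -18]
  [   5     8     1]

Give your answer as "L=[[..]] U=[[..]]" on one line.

  r1 -= 5·r0 → [0,1,-3]
  r2 -= -5·r0 → [0,3,-14]
  r2 -= 3·r1 → [0,0,-5]

L=[[1,0,0],[5,1,0],[-5,3,1]] U=[[-1,-1,-3],[0,1,-3],[0,0,-5]]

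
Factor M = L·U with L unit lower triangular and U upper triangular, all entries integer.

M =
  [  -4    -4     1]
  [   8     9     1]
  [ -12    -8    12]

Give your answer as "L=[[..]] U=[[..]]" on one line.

L=[[1,0,0],[-2,1,0],[3,4,1]] U=[[-4,-4,1],[0,1,3],[0,0,-3]]

  r1 -= -2·r0 → [0,1,3]
  r2 -= 3·r0 → [0,4,9]
  r2 -= 4·r1 → [0,0,-3]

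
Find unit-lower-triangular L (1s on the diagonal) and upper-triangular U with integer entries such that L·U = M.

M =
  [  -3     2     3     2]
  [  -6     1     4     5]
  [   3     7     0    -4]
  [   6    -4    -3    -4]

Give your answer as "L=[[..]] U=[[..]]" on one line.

  R1 -= 2·R0 → [0,-3,-2,1]
  R2 -= -1·R0 → [0,9,3,-2]
  R3 -= -2·R0 → [0,0,3,0]
  R2 -= -3·R1 → [0,0,-3,1]
  R3 -= 0·R1 → [0,0,3,0]
  R3 -= -1·R2 → [0,0,0,1]

L=[[1,0,0,0],[2,1,0,0],[-1,-3,1,0],[-2,0,-1,1]] U=[[-3,2,3,2],[0,-3,-2,1],[0,0,-3,1],[0,0,0,1]]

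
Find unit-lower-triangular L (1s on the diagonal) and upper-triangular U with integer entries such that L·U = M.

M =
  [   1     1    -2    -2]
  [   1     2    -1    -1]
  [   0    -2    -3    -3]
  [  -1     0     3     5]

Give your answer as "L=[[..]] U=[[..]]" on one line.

  row1 -= 1·row0 → [0,1,1,1]
  row2 -= 0·row0 → [0,-2,-3,-3]
  row3 -= -1·row0 → [0,1,1,3]
  row2 -= -2·row1 → [0,0,-1,-1]
  row3 -= 1·row1 → [0,0,0,2]
  row3 -= 0·row2 → [0,0,0,2]

L=[[1,0,0,0],[1,1,0,0],[0,-2,1,0],[-1,1,0,1]] U=[[1,1,-2,-2],[0,1,1,1],[0,0,-1,-1],[0,0,0,2]]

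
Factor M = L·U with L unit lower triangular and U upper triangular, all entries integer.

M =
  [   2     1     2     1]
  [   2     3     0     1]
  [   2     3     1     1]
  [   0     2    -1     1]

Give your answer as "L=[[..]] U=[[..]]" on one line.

L=[[1,0,0,0],[1,1,0,0],[1,1,1,0],[0,1,1,1]] U=[[2,1,2,1],[0,2,-2,0],[0,0,1,0],[0,0,0,1]]

  row1 -= 1·row0 → [0,2,-2,0]
  row2 -= 1·row0 → [0,2,-1,0]
  row3 -= 0·row0 → [0,2,-1,1]
  row2 -= 1·row1 → [0,0,1,0]
  row3 -= 1·row1 → [0,0,1,1]
  row3 -= 1·row2 → [0,0,0,1]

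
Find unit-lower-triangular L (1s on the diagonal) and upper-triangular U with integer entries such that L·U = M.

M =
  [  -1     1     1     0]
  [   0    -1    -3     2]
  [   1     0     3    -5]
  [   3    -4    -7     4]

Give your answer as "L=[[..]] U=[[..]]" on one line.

  R1 -= 0·R0 → [0,-1,-3,2]
  R2 -= -1·R0 → [0,1,4,-5]
  R3 -= -3·R0 → [0,-1,-4,4]
  R2 -= -1·R1 → [0,0,1,-3]
  R3 -= 1·R1 → [0,0,-1,2]
  R3 -= -1·R2 → [0,0,0,-1]

L=[[1,0,0,0],[0,1,0,0],[-1,-1,1,0],[-3,1,-1,1]] U=[[-1,1,1,0],[0,-1,-3,2],[0,0,1,-3],[0,0,0,-1]]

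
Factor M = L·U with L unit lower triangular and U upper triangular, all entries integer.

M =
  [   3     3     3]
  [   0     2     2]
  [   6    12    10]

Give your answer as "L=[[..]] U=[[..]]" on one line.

L=[[1,0,0],[0,1,0],[2,3,1]] U=[[3,3,3],[0,2,2],[0,0,-2]]

  row1 -= 0·row0 → [0,2,2]
  row2 -= 2·row0 → [0,6,4]
  row2 -= 3·row1 → [0,0,-2]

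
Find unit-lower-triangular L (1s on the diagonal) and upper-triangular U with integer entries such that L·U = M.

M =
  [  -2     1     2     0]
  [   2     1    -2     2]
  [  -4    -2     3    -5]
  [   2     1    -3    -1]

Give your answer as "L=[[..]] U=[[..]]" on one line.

L=[[1,0,0,0],[-1,1,0,0],[2,-2,1,0],[-1,1,1,1]] U=[[-2,1,2,0],[0,2,0,2],[0,0,-1,-1],[0,0,0,-2]]

  row1 -= -1·row0 → [0,2,0,2]
  row2 -= 2·row0 → [0,-4,-1,-5]
  row3 -= -1·row0 → [0,2,-1,-1]
  row2 -= -2·row1 → [0,0,-1,-1]
  row3 -= 1·row1 → [0,0,-1,-3]
  row3 -= 1·row2 → [0,0,0,-2]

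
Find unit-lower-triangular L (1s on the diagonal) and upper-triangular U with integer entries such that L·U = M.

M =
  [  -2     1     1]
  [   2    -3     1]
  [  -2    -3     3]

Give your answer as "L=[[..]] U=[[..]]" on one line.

L=[[1,0,0],[-1,1,0],[1,2,1]] U=[[-2,1,1],[0,-2,2],[0,0,-2]]

  r1 -= -1·r0 → [0,-2,2]
  r2 -= 1·r0 → [0,-4,2]
  r2 -= 2·r1 → [0,0,-2]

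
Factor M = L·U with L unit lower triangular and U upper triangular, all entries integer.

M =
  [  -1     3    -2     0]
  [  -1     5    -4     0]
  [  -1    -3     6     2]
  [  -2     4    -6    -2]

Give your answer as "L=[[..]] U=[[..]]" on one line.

  row1 -= 1·row0 → [0,2,-2,0]
  row2 -= 1·row0 → [0,-6,8,2]
  row3 -= 2·row0 → [0,-2,-2,-2]
  row2 -= -3·row1 → [0,0,2,2]
  row3 -= -1·row1 → [0,0,-4,-2]
  row3 -= -2·row2 → [0,0,0,2]

L=[[1,0,0,0],[1,1,0,0],[1,-3,1,0],[2,-1,-2,1]] U=[[-1,3,-2,0],[0,2,-2,0],[0,0,2,2],[0,0,0,2]]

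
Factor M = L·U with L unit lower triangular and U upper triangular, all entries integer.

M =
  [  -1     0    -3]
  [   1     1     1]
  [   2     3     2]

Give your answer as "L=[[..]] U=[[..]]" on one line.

  r1 -= -1·r0 → [0,1,-2]
  r2 -= -2·r0 → [0,3,-4]
  r2 -= 3·r1 → [0,0,2]

L=[[1,0,0],[-1,1,0],[-2,3,1]] U=[[-1,0,-3],[0,1,-2],[0,0,2]]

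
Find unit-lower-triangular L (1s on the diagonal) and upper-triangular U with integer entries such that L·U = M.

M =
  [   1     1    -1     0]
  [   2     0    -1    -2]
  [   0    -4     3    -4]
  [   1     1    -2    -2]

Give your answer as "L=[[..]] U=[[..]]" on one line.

L=[[1,0,0,0],[2,1,0,0],[0,2,1,0],[1,0,-1,1]] U=[[1,1,-1,0],[0,-2,1,-2],[0,0,1,0],[0,0,0,-2]]

  R1 -= 2·R0 → [0,-2,1,-2]
  R2 -= 0·R0 → [0,-4,3,-4]
  R3 -= 1·R0 → [0,0,-1,-2]
  R2 -= 2·R1 → [0,0,1,0]
  R3 -= 0·R1 → [0,0,-1,-2]
  R3 -= -1·R2 → [0,0,0,-2]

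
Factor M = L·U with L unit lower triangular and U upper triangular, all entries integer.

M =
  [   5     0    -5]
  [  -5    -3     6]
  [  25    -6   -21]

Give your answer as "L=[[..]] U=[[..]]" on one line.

L=[[1,0,0],[-1,1,0],[5,2,1]] U=[[5,0,-5],[0,-3,1],[0,0,2]]

  R1 -= -1·R0 → [0,-3,1]
  R2 -= 5·R0 → [0,-6,4]
  R2 -= 2·R1 → [0,0,2]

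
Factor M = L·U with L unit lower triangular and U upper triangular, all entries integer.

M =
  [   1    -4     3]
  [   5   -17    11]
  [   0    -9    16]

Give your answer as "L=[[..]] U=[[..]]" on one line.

L=[[1,0,0],[5,1,0],[0,-3,1]] U=[[1,-4,3],[0,3,-4],[0,0,4]]

  R1 -= 5·R0 → [0,3,-4]
  R2 -= 0·R0 → [0,-9,16]
  R2 -= -3·R1 → [0,0,4]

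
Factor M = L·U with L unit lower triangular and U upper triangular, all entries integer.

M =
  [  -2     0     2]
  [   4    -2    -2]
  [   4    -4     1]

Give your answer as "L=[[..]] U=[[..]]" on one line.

  row1 -= -2·row0 → [0,-2,2]
  row2 -= -2·row0 → [0,-4,5]
  row2 -= 2·row1 → [0,0,1]

L=[[1,0,0],[-2,1,0],[-2,2,1]] U=[[-2,0,2],[0,-2,2],[0,0,1]]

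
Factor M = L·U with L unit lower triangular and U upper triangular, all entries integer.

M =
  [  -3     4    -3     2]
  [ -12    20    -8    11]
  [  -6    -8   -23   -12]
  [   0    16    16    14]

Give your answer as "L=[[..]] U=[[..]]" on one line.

L=[[1,0,0,0],[4,1,0,0],[2,-4,1,0],[0,4,0,1]] U=[[-3,4,-3,2],[0,4,4,3],[0,0,-1,-4],[0,0,0,2]]

  row1 -= 4·row0 → [0,4,4,3]
  row2 -= 2·row0 → [0,-16,-17,-16]
  row3 -= 0·row0 → [0,16,16,14]
  row2 -= -4·row1 → [0,0,-1,-4]
  row3 -= 4·row1 → [0,0,0,2]
  row3 -= 0·row2 → [0,0,0,2]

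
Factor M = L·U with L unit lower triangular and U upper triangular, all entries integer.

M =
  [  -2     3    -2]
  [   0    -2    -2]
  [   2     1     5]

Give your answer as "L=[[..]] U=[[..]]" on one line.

  row1 -= 0·row0 → [0,-2,-2]
  row2 -= -1·row0 → [0,4,3]
  row2 -= -2·row1 → [0,0,-1]

L=[[1,0,0],[0,1,0],[-1,-2,1]] U=[[-2,3,-2],[0,-2,-2],[0,0,-1]]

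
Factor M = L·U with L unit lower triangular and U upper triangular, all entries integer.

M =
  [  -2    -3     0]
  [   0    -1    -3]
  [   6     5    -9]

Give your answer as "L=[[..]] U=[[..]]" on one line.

L=[[1,0,0],[0,1,0],[-3,4,1]] U=[[-2,-3,0],[0,-1,-3],[0,0,3]]

  r1 -= 0·r0 → [0,-1,-3]
  r2 -= -3·r0 → [0,-4,-9]
  r2 -= 4·r1 → [0,0,3]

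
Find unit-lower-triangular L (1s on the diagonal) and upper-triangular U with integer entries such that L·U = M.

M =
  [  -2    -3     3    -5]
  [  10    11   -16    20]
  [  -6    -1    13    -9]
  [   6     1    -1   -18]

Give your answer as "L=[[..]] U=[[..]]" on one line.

L=[[1,0,0,0],[-5,1,0,0],[3,-2,1,0],[-3,2,5,1]] U=[[-2,-3,3,-5],[0,-4,-1,-5],[0,0,2,-4],[0,0,0,-3]]

  row1 -= -5·row0 → [0,-4,-1,-5]
  row2 -= 3·row0 → [0,8,4,6]
  row3 -= -3·row0 → [0,-8,8,-33]
  row2 -= -2·row1 → [0,0,2,-4]
  row3 -= 2·row1 → [0,0,10,-23]
  row3 -= 5·row2 → [0,0,0,-3]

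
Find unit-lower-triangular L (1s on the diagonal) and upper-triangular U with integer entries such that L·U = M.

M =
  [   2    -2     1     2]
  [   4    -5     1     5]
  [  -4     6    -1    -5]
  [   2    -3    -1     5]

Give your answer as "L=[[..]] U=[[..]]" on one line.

  row1 -= 2·row0 → [0,-1,-1,1]
  row2 -= -2·row0 → [0,2,1,-1]
  row3 -= 1·row0 → [0,-1,-2,3]
  row2 -= -2·row1 → [0,0,-1,1]
  row3 -= 1·row1 → [0,0,-1,2]
  row3 -= 1·row2 → [0,0,0,1]

L=[[1,0,0,0],[2,1,0,0],[-2,-2,1,0],[1,1,1,1]] U=[[2,-2,1,2],[0,-1,-1,1],[0,0,-1,1],[0,0,0,1]]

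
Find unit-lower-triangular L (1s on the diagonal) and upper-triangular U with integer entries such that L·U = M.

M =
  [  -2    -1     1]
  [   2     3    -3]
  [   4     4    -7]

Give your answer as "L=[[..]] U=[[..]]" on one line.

  r1 -= -1·r0 → [0,2,-2]
  r2 -= -2·r0 → [0,2,-5]
  r2 -= 1·r1 → [0,0,-3]

L=[[1,0,0],[-1,1,0],[-2,1,1]] U=[[-2,-1,1],[0,2,-2],[0,0,-3]]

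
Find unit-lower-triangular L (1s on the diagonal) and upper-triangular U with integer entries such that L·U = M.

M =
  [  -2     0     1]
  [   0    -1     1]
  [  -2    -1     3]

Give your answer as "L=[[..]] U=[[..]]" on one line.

L=[[1,0,0],[0,1,0],[1,1,1]] U=[[-2,0,1],[0,-1,1],[0,0,1]]

  row1 -= 0·row0 → [0,-1,1]
  row2 -= 1·row0 → [0,-1,2]
  row2 -= 1·row1 → [0,0,1]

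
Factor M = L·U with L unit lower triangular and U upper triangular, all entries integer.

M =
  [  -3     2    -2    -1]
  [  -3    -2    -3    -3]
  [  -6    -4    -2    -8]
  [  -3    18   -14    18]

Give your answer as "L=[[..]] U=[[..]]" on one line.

L=[[1,0,0,0],[1,1,0,0],[2,2,1,0],[1,-4,-4,1]] U=[[-3,2,-2,-1],[0,-4,-1,-2],[0,0,4,-2],[0,0,0,3]]

  r1 -= 1·r0 → [0,-4,-1,-2]
  r2 -= 2·r0 → [0,-8,2,-6]
  r3 -= 1·r0 → [0,16,-12,19]
  r2 -= 2·r1 → [0,0,4,-2]
  r3 -= -4·r1 → [0,0,-16,11]
  r3 -= -4·r2 → [0,0,0,3]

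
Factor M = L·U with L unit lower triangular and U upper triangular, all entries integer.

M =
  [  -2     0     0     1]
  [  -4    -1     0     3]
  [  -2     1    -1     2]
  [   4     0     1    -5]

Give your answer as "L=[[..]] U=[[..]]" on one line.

  row1 -= 2·row0 → [0,-1,0,1]
  row2 -= 1·row0 → [0,1,-1,1]
  row3 -= -2·row0 → [0,0,1,-3]
  row2 -= -1·row1 → [0,0,-1,2]
  row3 -= 0·row1 → [0,0,1,-3]
  row3 -= -1·row2 → [0,0,0,-1]

L=[[1,0,0,0],[2,1,0,0],[1,-1,1,0],[-2,0,-1,1]] U=[[-2,0,0,1],[0,-1,0,1],[0,0,-1,2],[0,0,0,-1]]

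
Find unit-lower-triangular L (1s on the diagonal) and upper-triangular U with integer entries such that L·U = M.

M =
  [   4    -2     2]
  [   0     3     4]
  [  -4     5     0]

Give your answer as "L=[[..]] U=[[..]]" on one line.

  r1 -= 0·r0 → [0,3,4]
  r2 -= -1·r0 → [0,3,2]
  r2 -= 1·r1 → [0,0,-2]

L=[[1,0,0],[0,1,0],[-1,1,1]] U=[[4,-2,2],[0,3,4],[0,0,-2]]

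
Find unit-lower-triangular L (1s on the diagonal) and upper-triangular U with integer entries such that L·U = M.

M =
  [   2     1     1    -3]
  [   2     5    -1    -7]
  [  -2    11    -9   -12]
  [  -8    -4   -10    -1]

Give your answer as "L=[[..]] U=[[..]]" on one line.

  R1 -= 1·R0 → [0,4,-2,-4]
  R2 -= -1·R0 → [0,12,-8,-15]
  R3 -= -4·R0 → [0,0,-6,-13]
  R2 -= 3·R1 → [0,0,-2,-3]
  R3 -= 0·R1 → [0,0,-6,-13]
  R3 -= 3·R2 → [0,0,0,-4]

L=[[1,0,0,0],[1,1,0,0],[-1,3,1,0],[-4,0,3,1]] U=[[2,1,1,-3],[0,4,-2,-4],[0,0,-2,-3],[0,0,0,-4]]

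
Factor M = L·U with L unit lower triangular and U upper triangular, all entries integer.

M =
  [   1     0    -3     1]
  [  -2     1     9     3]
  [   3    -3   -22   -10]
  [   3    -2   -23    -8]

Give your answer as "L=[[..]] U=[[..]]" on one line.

L=[[1,0,0,0],[-2,1,0,0],[3,-3,1,0],[3,-2,2,1]] U=[[1,0,-3,1],[0,1,3,5],[0,0,-4,2],[0,0,0,-5]]

  r1 -= -2·r0 → [0,1,3,5]
  r2 -= 3·r0 → [0,-3,-13,-13]
  r3 -= 3·r0 → [0,-2,-14,-11]
  r2 -= -3·r1 → [0,0,-4,2]
  r3 -= -2·r1 → [0,0,-8,-1]
  r3 -= 2·r2 → [0,0,0,-5]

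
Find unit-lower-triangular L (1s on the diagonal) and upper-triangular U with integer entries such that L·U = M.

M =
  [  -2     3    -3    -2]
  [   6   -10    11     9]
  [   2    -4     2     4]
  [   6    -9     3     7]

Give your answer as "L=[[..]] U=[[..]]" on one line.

L=[[1,0,0,0],[-3,1,0,0],[-1,1,1,0],[-3,0,2,1]] U=[[-2,3,-3,-2],[0,-1,2,3],[0,0,-3,-1],[0,0,0,3]]

  R1 -= -3·R0 → [0,-1,2,3]
  R2 -= -1·R0 → [0,-1,-1,2]
  R3 -= -3·R0 → [0,0,-6,1]
  R2 -= 1·R1 → [0,0,-3,-1]
  R3 -= 0·R1 → [0,0,-6,1]
  R3 -= 2·R2 → [0,0,0,3]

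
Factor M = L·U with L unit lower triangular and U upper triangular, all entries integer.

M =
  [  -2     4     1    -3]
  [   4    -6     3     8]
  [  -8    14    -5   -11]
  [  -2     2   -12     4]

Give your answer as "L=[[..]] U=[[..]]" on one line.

L=[[1,0,0,0],[-2,1,0,0],[4,-1,1,0],[1,-1,2,1]] U=[[-2,4,1,-3],[0,2,5,2],[0,0,-4,3],[0,0,0,3]]

  r1 -= -2·r0 → [0,2,5,2]
  r2 -= 4·r0 → [0,-2,-9,1]
  r3 -= 1·r0 → [0,-2,-13,7]
  r2 -= -1·r1 → [0,0,-4,3]
  r3 -= -1·r1 → [0,0,-8,9]
  r3 -= 2·r2 → [0,0,0,3]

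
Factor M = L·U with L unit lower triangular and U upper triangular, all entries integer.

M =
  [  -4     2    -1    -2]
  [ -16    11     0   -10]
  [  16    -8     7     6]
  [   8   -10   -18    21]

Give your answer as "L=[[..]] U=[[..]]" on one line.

L=[[1,0,0,0],[4,1,0,0],[-4,0,1,0],[-2,-2,-4,1]] U=[[-4,2,-1,-2],[0,3,4,-2],[0,0,3,-2],[0,0,0,5]]

  r1 -= 4·r0 → [0,3,4,-2]
  r2 -= -4·r0 → [0,0,3,-2]
  r3 -= -2·r0 → [0,-6,-20,17]
  r2 -= 0·r1 → [0,0,3,-2]
  r3 -= -2·r1 → [0,0,-12,13]
  r3 -= -4·r2 → [0,0,0,5]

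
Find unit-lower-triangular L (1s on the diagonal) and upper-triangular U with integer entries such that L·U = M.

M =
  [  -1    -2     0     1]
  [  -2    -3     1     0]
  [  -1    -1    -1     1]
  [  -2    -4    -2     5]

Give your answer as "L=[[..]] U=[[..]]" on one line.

  R1 -= 2·R0 → [0,1,1,-2]
  R2 -= 1·R0 → [0,1,-1,0]
  R3 -= 2·R0 → [0,0,-2,3]
  R2 -= 1·R1 → [0,0,-2,2]
  R3 -= 0·R1 → [0,0,-2,3]
  R3 -= 1·R2 → [0,0,0,1]

L=[[1,0,0,0],[2,1,0,0],[1,1,1,0],[2,0,1,1]] U=[[-1,-2,0,1],[0,1,1,-2],[0,0,-2,2],[0,0,0,1]]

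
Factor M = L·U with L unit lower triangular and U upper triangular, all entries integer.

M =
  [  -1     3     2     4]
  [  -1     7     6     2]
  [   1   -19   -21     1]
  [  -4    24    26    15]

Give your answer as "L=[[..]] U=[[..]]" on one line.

  R1 -= 1·R0 → [0,4,4,-2]
  R2 -= -1·R0 → [0,-16,-19,5]
  R3 -= 4·R0 → [0,12,18,-1]
  R2 -= -4·R1 → [0,0,-3,-3]
  R3 -= 3·R1 → [0,0,6,5]
  R3 -= -2·R2 → [0,0,0,-1]

L=[[1,0,0,0],[1,1,0,0],[-1,-4,1,0],[4,3,-2,1]] U=[[-1,3,2,4],[0,4,4,-2],[0,0,-3,-3],[0,0,0,-1]]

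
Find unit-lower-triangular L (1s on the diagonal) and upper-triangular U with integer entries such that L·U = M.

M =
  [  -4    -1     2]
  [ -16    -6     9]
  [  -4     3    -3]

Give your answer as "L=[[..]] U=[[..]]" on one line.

L=[[1,0,0],[4,1,0],[1,-2,1]] U=[[-4,-1,2],[0,-2,1],[0,0,-3]]

  row1 -= 4·row0 → [0,-2,1]
  row2 -= 1·row0 → [0,4,-5]
  row2 -= -2·row1 → [0,0,-3]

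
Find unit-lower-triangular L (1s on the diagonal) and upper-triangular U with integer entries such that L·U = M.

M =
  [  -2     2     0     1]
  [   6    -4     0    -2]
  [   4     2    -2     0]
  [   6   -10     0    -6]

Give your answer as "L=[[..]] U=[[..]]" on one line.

L=[[1,0,0,0],[-3,1,0,0],[-2,3,1,0],[-3,-2,0,1]] U=[[-2,2,0,1],[0,2,0,1],[0,0,-2,-1],[0,0,0,-1]]

  row1 -= -3·row0 → [0,2,0,1]
  row2 -= -2·row0 → [0,6,-2,2]
  row3 -= -3·row0 → [0,-4,0,-3]
  row2 -= 3·row1 → [0,0,-2,-1]
  row3 -= -2·row1 → [0,0,0,-1]
  row3 -= 0·row2 → [0,0,0,-1]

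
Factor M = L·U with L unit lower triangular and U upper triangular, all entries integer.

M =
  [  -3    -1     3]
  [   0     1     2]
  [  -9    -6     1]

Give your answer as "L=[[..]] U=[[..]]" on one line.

L=[[1,0,0],[0,1,0],[3,-3,1]] U=[[-3,-1,3],[0,1,2],[0,0,-2]]

  row1 -= 0·row0 → [0,1,2]
  row2 -= 3·row0 → [0,-3,-8]
  row2 -= -3·row1 → [0,0,-2]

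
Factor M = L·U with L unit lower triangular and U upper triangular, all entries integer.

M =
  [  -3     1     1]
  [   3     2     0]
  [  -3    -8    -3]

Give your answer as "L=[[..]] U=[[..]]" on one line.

L=[[1,0,0],[-1,1,0],[1,-3,1]] U=[[-3,1,1],[0,3,1],[0,0,-1]]

  R1 -= -1·R0 → [0,3,1]
  R2 -= 1·R0 → [0,-9,-4]
  R2 -= -3·R1 → [0,0,-1]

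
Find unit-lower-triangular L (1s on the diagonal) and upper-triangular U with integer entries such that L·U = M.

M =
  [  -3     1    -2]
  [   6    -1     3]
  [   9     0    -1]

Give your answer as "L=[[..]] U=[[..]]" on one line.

  r1 -= -2·r0 → [0,1,-1]
  r2 -= -3·r0 → [0,3,-7]
  r2 -= 3·r1 → [0,0,-4]

L=[[1,0,0],[-2,1,0],[-3,3,1]] U=[[-3,1,-2],[0,1,-1],[0,0,-4]]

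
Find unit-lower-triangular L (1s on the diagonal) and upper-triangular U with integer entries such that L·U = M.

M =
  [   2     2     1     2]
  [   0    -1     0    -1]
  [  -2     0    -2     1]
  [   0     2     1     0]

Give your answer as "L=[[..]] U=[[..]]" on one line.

L=[[1,0,0,0],[0,1,0,0],[-1,-2,1,0],[0,-2,-1,1]] U=[[2,2,1,2],[0,-1,0,-1],[0,0,-1,1],[0,0,0,-1]]

  row1 -= 0·row0 → [0,-1,0,-1]
  row2 -= -1·row0 → [0,2,-1,3]
  row3 -= 0·row0 → [0,2,1,0]
  row2 -= -2·row1 → [0,0,-1,1]
  row3 -= -2·row1 → [0,0,1,-2]
  row3 -= -1·row2 → [0,0,0,-1]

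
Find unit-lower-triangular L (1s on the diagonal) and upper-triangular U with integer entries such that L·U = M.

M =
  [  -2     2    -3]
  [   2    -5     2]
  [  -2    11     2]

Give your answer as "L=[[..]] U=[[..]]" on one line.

L=[[1,0,0],[-1,1,0],[1,-3,1]] U=[[-2,2,-3],[0,-3,-1],[0,0,2]]

  row1 -= -1·row0 → [0,-3,-1]
  row2 -= 1·row0 → [0,9,5]
  row2 -= -3·row1 → [0,0,2]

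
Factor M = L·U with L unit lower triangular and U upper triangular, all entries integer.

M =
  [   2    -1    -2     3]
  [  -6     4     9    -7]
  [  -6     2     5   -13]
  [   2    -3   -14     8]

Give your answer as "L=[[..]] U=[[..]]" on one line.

  row1 -= -3·row0 → [0,1,3,2]
  row2 -= -3·row0 → [0,-1,-1,-4]
  row3 -= 1·row0 → [0,-2,-12,5]
  row2 -= -1·row1 → [0,0,2,-2]
  row3 -= -2·row1 → [0,0,-6,9]
  row3 -= -3·row2 → [0,0,0,3]

L=[[1,0,0,0],[-3,1,0,0],[-3,-1,1,0],[1,-2,-3,1]] U=[[2,-1,-2,3],[0,1,3,2],[0,0,2,-2],[0,0,0,3]]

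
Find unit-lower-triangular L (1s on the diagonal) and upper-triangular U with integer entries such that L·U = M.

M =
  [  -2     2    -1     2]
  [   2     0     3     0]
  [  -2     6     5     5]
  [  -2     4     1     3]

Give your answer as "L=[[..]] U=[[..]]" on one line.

L=[[1,0,0,0],[-1,1,0,0],[1,2,1,0],[1,1,0,1]] U=[[-2,2,-1,2],[0,2,2,2],[0,0,2,-1],[0,0,0,-1]]

  R1 -= -1·R0 → [0,2,2,2]
  R2 -= 1·R0 → [0,4,6,3]
  R3 -= 1·R0 → [0,2,2,1]
  R2 -= 2·R1 → [0,0,2,-1]
  R3 -= 1·R1 → [0,0,0,-1]
  R3 -= 0·R2 → [0,0,0,-1]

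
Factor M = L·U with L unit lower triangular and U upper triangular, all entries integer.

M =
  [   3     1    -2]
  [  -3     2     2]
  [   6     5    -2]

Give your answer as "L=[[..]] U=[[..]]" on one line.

L=[[1,0,0],[-1,1,0],[2,1,1]] U=[[3,1,-2],[0,3,0],[0,0,2]]

  row1 -= -1·row0 → [0,3,0]
  row2 -= 2·row0 → [0,3,2]
  row2 -= 1·row1 → [0,0,2]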